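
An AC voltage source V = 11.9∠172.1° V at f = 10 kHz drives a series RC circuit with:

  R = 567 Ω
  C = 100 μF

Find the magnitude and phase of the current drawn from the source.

Step 1 — Angular frequency: ω = 2π·f = 2π·1e+04 = 6.283e+04 rad/s.
Step 2 — Component impedances:
  R: Z = R = 567 Ω
  C: Z = 1/(jωC) = -j/(ω·C) = 0 - j0.1592 Ω
Step 3 — Series combination: Z_total = R + C = 567 - j0.1592 Ω = 567∠-0.0° Ω.
Step 4 — Source phasor: V = 11.9∠172.1° V = -11.79 + j1.636 V.
Step 5 — Ohm's law: I = V / Z_total = (-11.79 + j1.636) / (567 - j0.1592) = -0.02079 + j0.002879 A.
Step 6 — Convert to polar: |I| = 0.02099 A, ∠I = 172.1°.

I = 0.02099∠172.1° A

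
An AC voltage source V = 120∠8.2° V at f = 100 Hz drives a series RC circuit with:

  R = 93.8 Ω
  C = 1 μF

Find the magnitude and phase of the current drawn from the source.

Step 1 — Angular frequency: ω = 2π·f = 2π·100 = 628.3 rad/s.
Step 2 — Component impedances:
  R: Z = R = 93.8 Ω
  C: Z = 1/(jωC) = -j/(ω·C) = 0 - j1592 Ω
Step 3 — Series combination: Z_total = R + C = 93.8 - j1592 Ω = 1594∠-86.6° Ω.
Step 4 — Source phasor: V = 120∠8.2° V = 118.8 + j17.12 V.
Step 5 — Ohm's law: I = V / Z_total = (118.8 + j17.12) / (93.8 - j1592) = -0.006334 + j0.075 A.
Step 6 — Convert to polar: |I| = 0.07527 A, ∠I = 94.8°.

I = 0.07527∠94.8° A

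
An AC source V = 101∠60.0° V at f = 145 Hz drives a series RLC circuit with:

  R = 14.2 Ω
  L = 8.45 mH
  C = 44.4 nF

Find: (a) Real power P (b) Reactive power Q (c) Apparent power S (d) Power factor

Step 1 — Angular frequency: ω = 2π·f = 2π·145 = 911.1 rad/s.
Step 2 — Component impedances:
  R: Z = R = 14.2 Ω
  L: Z = jωL = j·911.1·0.00845 = 0 + j7.698 Ω
  C: Z = 1/(jωC) = -j/(ω·C) = 0 - j2.472e+04 Ω
Step 3 — Series combination: Z_total = R + L + C = 14.2 - j2.471e+04 Ω = 2.471e+04∠-90.0° Ω.
Step 4 — Source phasor: V = 101∠60.0° V = 50.5 + j87.47 V.
Step 5 — Current: I = V / Z = -0.003538 + j0.002045 A = 0.004087∠150.0° A.
Step 6 — Complex power: S = V·I* = 0.0002372 - j0.4128 VA.
Step 7 — Real power: P = Re(S) = 0.0002372 W.
Step 8 — Reactive power: Q = Im(S) = -0.4128 VAR.
Step 9 — Apparent power: |S| = 0.4128 VA.
Step 10 — Power factor: PF = P/|S| = 0.0005746 (leading).

(a) P = 0.0002372 W  (b) Q = -0.4128 VAR  (c) S = 0.4128 VA  (d) PF = 0.0005746 (leading)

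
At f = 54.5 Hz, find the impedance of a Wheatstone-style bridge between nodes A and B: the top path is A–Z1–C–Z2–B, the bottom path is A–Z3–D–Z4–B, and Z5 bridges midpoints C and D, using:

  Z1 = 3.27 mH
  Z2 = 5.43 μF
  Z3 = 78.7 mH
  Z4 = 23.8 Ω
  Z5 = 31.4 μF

Step 1 — Angular frequency: ω = 2π·f = 2π·54.5 = 342.4 rad/s.
Step 2 — Component impedances:
  Z1: Z = jωL = j·342.4·0.00327 = 0 + j1.12 Ω
  Z2: Z = 1/(jωC) = -j/(ω·C) = 0 - j537.8 Ω
  Z3: Z = jωL = j·342.4·0.0787 = 0 + j26.95 Ω
  Z4: Z = R = 23.8 Ω
  Z5: Z = 1/(jωC) = -j/(ω·C) = 0 - j93 Ω
Step 3 — Bridge requires nodal analysis (the Z5 bridge couples midpoints C and D, so the two paths cannot be reduced to a simple series/parallel combination). Setting node B to ground and injecting 1 A at node A, the 3-node admittance system at A, C, D solves to V_A = Z_AB = 27.57 + j39.81 Ω = 48.43∠55.3° Ω.

Z = 27.57 + j39.81 Ω = 48.43∠55.3° Ω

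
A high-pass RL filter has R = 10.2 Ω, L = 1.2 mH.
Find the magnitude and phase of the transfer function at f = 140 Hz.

Step 1 — Angular frequency: ω = 2π·140 = 879.6 rad/s.
Step 2 — Transfer function: H(jω) = jωL/(R + jωL).
Step 3 — Numerator jωL = j·1.056; denominator R + jωL = 10.2 + j1.056.
Step 4 — H = 0.0106 + j0.1024.
Step 5 — Magnitude: |H| = 0.1029 (-19.7 dB); phase: φ = 84.1°.

|H| = 0.1029 (-19.7 dB), φ = 84.1°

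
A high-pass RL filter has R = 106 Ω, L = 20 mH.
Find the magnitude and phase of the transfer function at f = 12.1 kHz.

Step 1 — Angular frequency: ω = 2π·1.21e+04 = 7.603e+04 rad/s.
Step 2 — Transfer function: H(jω) = jωL/(R + jωL).
Step 3 — Numerator jωL = j·1521; denominator R + jωL = 106 + j1521.
Step 4 — H = 0.9952 + j0.06938.
Step 5 — Magnitude: |H| = 0.9976 (-0.0 dB); phase: φ = 4.0°.

|H| = 0.9976 (-0.0 dB), φ = 4.0°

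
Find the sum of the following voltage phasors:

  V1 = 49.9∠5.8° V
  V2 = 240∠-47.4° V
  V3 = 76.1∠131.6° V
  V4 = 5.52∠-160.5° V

Step 1 — Convert each phasor to rectangular form:
  V1 = 49.9·(cos(5.8°) + j·sin(5.8°)) = 49.64 + j5.043 V
  V2 = 240·(cos(-47.4°) + j·sin(-47.4°)) = 162.5 - j176.7 V
  V3 = 76.1·(cos(131.6°) + j·sin(131.6°)) = -50.52 + j56.91 V
  V4 = 5.52·(cos(-160.5°) + j·sin(-160.5°)) = -5.203 - j1.843 V
Step 2 — Sum components: V_total = 156.4 - j116.6 V.
Step 3 — Convert to polar: |V_total| = 195 V, ∠V_total = -36.7°.

V_total = 195∠-36.7° V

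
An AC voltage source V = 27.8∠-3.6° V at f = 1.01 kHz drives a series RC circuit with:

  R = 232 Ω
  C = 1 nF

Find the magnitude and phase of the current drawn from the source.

Step 1 — Angular frequency: ω = 2π·f = 2π·1010 = 6346 rad/s.
Step 2 — Component impedances:
  R: Z = R = 232 Ω
  C: Z = 1/(jωC) = -j/(ω·C) = 0 - j1.576e+05 Ω
Step 3 — Series combination: Z_total = R + C = 232 - j1.576e+05 Ω = 1.576e+05∠-89.9° Ω.
Step 4 — Source phasor: V = 27.8∠-3.6° V = 27.75 - j1.746 V.
Step 5 — Ohm's law: I = V / Z_total = (27.75 - j1.746) / (232 - j1.576e+05) = 1.134e-05 + j0.0001761 A.
Step 6 — Convert to polar: |I| = 0.0001764 A, ∠I = 86.3°.

I = 0.0001764∠86.3° A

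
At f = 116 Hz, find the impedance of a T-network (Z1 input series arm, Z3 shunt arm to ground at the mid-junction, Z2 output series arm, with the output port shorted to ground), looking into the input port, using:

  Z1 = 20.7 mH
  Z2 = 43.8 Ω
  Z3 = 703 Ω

Step 1 — Angular frequency: ω = 2π·f = 2π·116 = 728.8 rad/s.
Step 2 — Component impedances:
  Z1: Z = jωL = j·728.8·0.0207 = 0 + j15.09 Ω
  Z2: Z = R = 43.8 Ω
  Z3: Z = R = 703 Ω
Step 3 — With the output port shorted to ground, the output series arm Z2 runs from the junction to ground; the shunt arm Z3 also runs from the junction to ground. They appear in parallel: Z3 || Z2 = 41.23 Ω.
Step 4 — Series with input arm Z1: Z_in = Z1 + (Z3 || Z2) = 41.23 + j15.09 Ω = 43.9∠20.1° Ω.

Z = 41.23 + j15.09 Ω = 43.9∠20.1° Ω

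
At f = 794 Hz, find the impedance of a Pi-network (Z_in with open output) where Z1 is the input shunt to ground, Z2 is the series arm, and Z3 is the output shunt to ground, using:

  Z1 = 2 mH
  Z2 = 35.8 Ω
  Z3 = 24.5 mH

Step 1 — Angular frequency: ω = 2π·f = 2π·794 = 4989 rad/s.
Step 2 — Component impedances:
  Z1: Z = jωL = j·4989·0.002 = 0 + j9.978 Ω
  Z2: Z = R = 35.8 Ω
  Z3: Z = jωL = j·4989·0.0245 = 0 + j122.2 Ω
Step 3 — With open output, the series arm Z2 and the output shunt Z3 appear in series to ground: Z2 + Z3 = 35.8 + j122.2 Ω.
Step 4 — Parallel with input shunt Z1: Z_in = Z1 || (Z2 + Z3) = 0.19 + j9.276 Ω = 9.278∠88.8° Ω.

Z = 0.19 + j9.276 Ω = 9.278∠88.8° Ω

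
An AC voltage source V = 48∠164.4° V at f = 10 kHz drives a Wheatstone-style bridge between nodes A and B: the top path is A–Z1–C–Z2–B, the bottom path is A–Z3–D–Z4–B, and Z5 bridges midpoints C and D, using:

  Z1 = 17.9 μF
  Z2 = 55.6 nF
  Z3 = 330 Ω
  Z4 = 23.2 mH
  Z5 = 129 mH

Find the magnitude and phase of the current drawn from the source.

Step 1 — Angular frequency: ω = 2π·f = 2π·1e+04 = 6.283e+04 rad/s.
Step 2 — Component impedances:
  Z1: Z = 1/(jωC) = -j/(ω·C) = 0 - j0.8891 Ω
  Z2: Z = 1/(jωC) = -j/(ω·C) = 0 - j286.2 Ω
  Z3: Z = R = 330 Ω
  Z4: Z = jωL = j·6.283e+04·0.0232 = 0 + j1458 Ω
  Z5: Z = jωL = j·6.283e+04·0.129 = 0 + j8105 Ω
Step 3 — Bridge requires nodal analysis (the Z5 bridge couples midpoints C and D, so the two paths cannot be reduced to a simple series/parallel combination). Setting node B to ground and injecting 1 A at node A, the 3-node admittance system at A, C, D solves to V_A = Z_AB = 18 - j351.8 Ω = 352.2∠-87.1° Ω.
Step 4 — Source phasor: V = 48∠164.4° V = -46.23 + j12.91 V.
Step 5 — Ohm's law: I = V / Z_total = (-46.23 + j12.91) / (18 - j351.8) = -0.04331 - j0.1292 A.
Step 6 — Convert to polar: |I| = 0.1363 A, ∠I = -108.5°.

I = 0.1363∠-108.5° A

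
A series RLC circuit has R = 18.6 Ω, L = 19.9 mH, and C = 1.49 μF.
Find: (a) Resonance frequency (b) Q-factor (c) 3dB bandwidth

Step 1 — Resonance: ω₀ = 1/√(LC) = 1/√(0.0199·1.49e-06) = 5807 rad/s.
Step 2 — f₀ = ω₀/(2π) = 924.3 Hz.
Step 3 — Series Q: Q = ω₀L/R = 5807·0.0199/18.6 = 6.213.
Step 4 — Bandwidth: Δω = ω₀/Q = 934.7 rad/s; BW = Δω/(2π) = 148.8 Hz.

(a) f₀ = 924.3 Hz  (b) Q = 6.213  (c) BW = 148.8 Hz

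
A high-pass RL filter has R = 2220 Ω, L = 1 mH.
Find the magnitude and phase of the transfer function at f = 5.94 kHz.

Step 1 — Angular frequency: ω = 2π·5940 = 3.732e+04 rad/s.
Step 2 — Transfer function: H(jω) = jωL/(R + jωL).
Step 3 — Numerator jωL = j·37.32; denominator R + jωL = 2220 + j37.32.
Step 4 — H = 0.0002826 + j0.01681.
Step 5 — Magnitude: |H| = 0.01681 (-35.5 dB); phase: φ = 89.0°.

|H| = 0.01681 (-35.5 dB), φ = 89.0°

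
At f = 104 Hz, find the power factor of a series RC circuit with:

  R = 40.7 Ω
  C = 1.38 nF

Step 1 — Angular frequency: ω = 2π·f = 2π·104 = 653.5 rad/s.
Step 2 — Component impedances:
  R: Z = R = 40.7 Ω
  C: Z = 1/(jωC) = -j/(ω·C) = 0 - j1.109e+06 Ω
Step 3 — Series combination: Z_total = R + C = 40.7 - j1.109e+06 Ω = 1.109e+06∠-90.0° Ω.
Step 4 — Power factor: PF = cos(φ) = Re(Z)/|Z| = 40.7/1.109e+06 = 3.67e-05.
Step 5 — Type: Im(Z) = -1.109e+06 ⇒ leading (phase φ = -90.0°).

PF = 3.67e-05 (leading, φ = -90.0°)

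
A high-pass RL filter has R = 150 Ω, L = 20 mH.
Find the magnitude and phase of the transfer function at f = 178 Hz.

Step 1 — Angular frequency: ω = 2π·178 = 1118 rad/s.
Step 2 — Transfer function: H(jω) = jωL/(R + jωL).
Step 3 — Numerator jωL = j·22.37; denominator R + jωL = 150 + j22.37.
Step 4 — H = 0.02175 + j0.1459.
Step 5 — Magnitude: |H| = 0.1475 (-16.6 dB); phase: φ = 81.5°.

|H| = 0.1475 (-16.6 dB), φ = 81.5°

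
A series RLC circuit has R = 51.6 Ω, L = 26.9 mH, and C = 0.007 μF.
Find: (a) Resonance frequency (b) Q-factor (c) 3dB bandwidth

Step 1 — Resonance condition Im(Z)=0 gives ω₀ = 1/√(LC).
Step 2 — ω₀ = 1/√(0.0269·7e-09) = 7.287e+04 rad/s.
Step 3 — f₀ = ω₀/(2π) = 1.16e+04 Hz.
Step 4 — Series Q: Q = ω₀L/R = 7.287e+04·0.0269/51.6 = 37.99.
Step 5 — 3dB bandwidth: Δω = ω₀/Q = 1918 rad/s; BW = Δω/(2π) = 305.3 Hz.

(a) f₀ = 1.16e+04 Hz  (b) Q = 37.99  (c) BW = 305.3 Hz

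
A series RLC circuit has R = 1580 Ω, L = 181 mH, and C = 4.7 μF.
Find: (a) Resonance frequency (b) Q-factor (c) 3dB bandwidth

Step 1 — Resonance: ω₀ = 1/√(LC) = 1/√(0.181·4.7e-06) = 1084 rad/s.
Step 2 — f₀ = ω₀/(2π) = 172.6 Hz.
Step 3 — Series Q: Q = ω₀L/R = 1084·0.181/1580 = 0.1242.
Step 4 — Bandwidth: Δω = ω₀/Q = 8729 rad/s; BW = Δω/(2π) = 1389 Hz.

(a) f₀ = 172.6 Hz  (b) Q = 0.1242  (c) BW = 1389 Hz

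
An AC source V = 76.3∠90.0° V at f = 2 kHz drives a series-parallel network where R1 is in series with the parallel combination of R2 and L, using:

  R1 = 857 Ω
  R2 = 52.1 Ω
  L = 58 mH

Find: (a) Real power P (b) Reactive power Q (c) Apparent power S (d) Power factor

Step 1 — Angular frequency: ω = 2π·f = 2π·2000 = 1.257e+04 rad/s.
Step 2 — Component impedances:
  R1: Z = R = 857 Ω
  R2: Z = R = 52.1 Ω
  L: Z = jωL = j·1.257e+04·0.058 = 0 + j728.8 Ω
Step 3 — Parallel branch: R2 || L = 1/(1/R2 + 1/L) = 51.84 + j3.705 Ω.
Step 4 — Series with R1: Z_total = R1 + (R2 || L) = 908.8 + j3.705 Ω = 908.8∠0.2° Ω.
Step 5 — Source phasor: V = 76.3∠90.0° V = 0 + j76.3 V.
Step 6 — Current: I = V / Z = 0.0003423 + j0.08395 A = 0.08395∠89.8° A.
Step 7 — Complex power: S = V·I* = 6.406 + j0.02612 VA.
Step 8 — Real power: P = Re(S) = 6.406 W.
Step 9 — Reactive power: Q = Im(S) = 0.02612 VAR.
Step 10 — Apparent power: |S| = 6.406 VA.
Step 11 — Power factor: PF = P/|S| = 1 (lagging).

(a) P = 6.406 W  (b) Q = 0.02612 VAR  (c) S = 6.406 VA  (d) PF = 1 (lagging)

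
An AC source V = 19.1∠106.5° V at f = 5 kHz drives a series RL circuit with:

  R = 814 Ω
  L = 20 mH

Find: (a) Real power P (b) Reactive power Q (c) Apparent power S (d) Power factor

Step 1 — Angular frequency: ω = 2π·f = 2π·5000 = 3.142e+04 rad/s.
Step 2 — Component impedances:
  R: Z = R = 814 Ω
  L: Z = jωL = j·3.142e+04·0.02 = 0 + j628.3 Ω
Step 3 — Series combination: Z_total = R + L = 814 + j628.3 Ω = 1028∠37.7° Ω.
Step 4 — Source phasor: V = 19.1∠106.5° V = -5.425 + j18.31 V.
Step 5 — Current: I = V / Z = 0.006706 + j0.01732 A = 0.01857∠68.8° A.
Step 6 — Complex power: S = V·I* = 0.2808 + j0.2168 VA.
Step 7 — Real power: P = Re(S) = 0.2808 W.
Step 8 — Reactive power: Q = Im(S) = 0.2168 VAR.
Step 9 — Apparent power: |S| = 0.3548 VA.
Step 10 — Power factor: PF = P/|S| = 0.7916 (lagging).

(a) P = 0.2808 W  (b) Q = 0.2168 VAR  (c) S = 0.3548 VA  (d) PF = 0.7916 (lagging)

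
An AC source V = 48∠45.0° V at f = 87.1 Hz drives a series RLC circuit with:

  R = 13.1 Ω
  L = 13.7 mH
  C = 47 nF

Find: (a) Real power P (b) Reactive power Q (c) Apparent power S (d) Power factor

Step 1 — Angular frequency: ω = 2π·f = 2π·87.1 = 547.3 rad/s.
Step 2 — Component impedances:
  R: Z = R = 13.1 Ω
  L: Z = jωL = j·547.3·0.0137 = 0 + j7.498 Ω
  C: Z = 1/(jωC) = -j/(ω·C) = 0 - j3.888e+04 Ω
Step 3 — Series combination: Z_total = R + L + C = 13.1 - j3.887e+04 Ω = 3.887e+04∠-90.0° Ω.
Step 4 — Source phasor: V = 48∠45.0° V = 33.94 + j33.94 V.
Step 5 — Current: I = V / Z = -0.0008729 + j0.0008735 A = 0.001235∠135.0° A.
Step 6 — Complex power: S = V·I* = 1.998e-05 - j0.05927 VA.
Step 7 — Real power: P = Re(S) = 1.998e-05 W.
Step 8 — Reactive power: Q = Im(S) = -0.05927 VAR.
Step 9 — Apparent power: |S| = 0.05927 VA.
Step 10 — Power factor: PF = P/|S| = 0.000337 (leading).

(a) P = 1.998e-05 W  (b) Q = -0.05927 VAR  (c) S = 0.05927 VA  (d) PF = 0.000337 (leading)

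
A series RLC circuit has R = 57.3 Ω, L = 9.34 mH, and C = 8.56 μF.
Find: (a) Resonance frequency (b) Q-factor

Step 1 — Resonance condition Im(Z)=0 gives ω₀ = 1/√(LC).
Step 2 — ω₀ = 1/√(0.00934·8.56e-06) = 3537 rad/s.
Step 3 — f₀ = ω₀/(2π) = 562.9 Hz.
Step 4 — Series Q: Q = ω₀L/R = 3537·0.00934/57.3 = 0.5765.

(a) f₀ = 562.9 Hz  (b) Q = 0.5765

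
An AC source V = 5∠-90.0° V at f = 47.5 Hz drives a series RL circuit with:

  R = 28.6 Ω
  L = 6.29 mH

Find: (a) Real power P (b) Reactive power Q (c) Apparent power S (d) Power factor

Step 1 — Angular frequency: ω = 2π·f = 2π·47.5 = 298.5 rad/s.
Step 2 — Component impedances:
  R: Z = R = 28.6 Ω
  L: Z = jωL = j·298.5·0.00629 = 0 + j1.877 Ω
Step 3 — Series combination: Z_total = R + L = 28.6 + j1.877 Ω = 28.66∠3.8° Ω.
Step 4 — Source phasor: V = 5∠-90.0° V = 0 - j5 V.
Step 5 — Current: I = V / Z = -0.01143 - j0.1741 A = 0.1744∠-93.8° A.
Step 6 — Complex power: S = V·I* = 0.8704 + j0.05713 VA.
Step 7 — Real power: P = Re(S) = 0.8704 W.
Step 8 — Reactive power: Q = Im(S) = 0.05713 VAR.
Step 9 — Apparent power: |S| = 0.8722 VA.
Step 10 — Power factor: PF = P/|S| = 0.9979 (lagging).

(a) P = 0.8704 W  (b) Q = 0.05713 VAR  (c) S = 0.8722 VA  (d) PF = 0.9979 (lagging)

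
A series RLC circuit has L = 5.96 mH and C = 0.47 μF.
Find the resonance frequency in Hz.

Step 1 — Resonance condition Im(Z)=0 gives ω₀ = 1/√(LC).
Step 2 — ω₀ = 1/√(0.00596·4.7e-07) = 1.889e+04 rad/s.
Step 3 — f₀ = ω₀/(2π) = 3007 Hz.

f₀ = 3007 Hz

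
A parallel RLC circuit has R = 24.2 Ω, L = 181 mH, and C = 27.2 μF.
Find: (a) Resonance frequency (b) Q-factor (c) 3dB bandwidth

Step 1 — Resonance: ω₀ = 1/√(LC) = 1/√(0.181·2.72e-05) = 450.7 rad/s.
Step 2 — f₀ = ω₀/(2π) = 71.73 Hz.
Step 3 — Parallel Q: Q = R/(ω₀L) = 24.2/(450.7·0.181) = 0.2967.
Step 4 — Bandwidth: Δω = ω₀/Q = 1519 rad/s; BW = Δω/(2π) = 241.8 Hz.

(a) f₀ = 71.73 Hz  (b) Q = 0.2967  (c) BW = 241.8 Hz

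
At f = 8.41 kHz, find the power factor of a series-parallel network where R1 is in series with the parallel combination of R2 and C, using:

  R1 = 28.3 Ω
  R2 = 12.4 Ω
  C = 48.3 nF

Step 1 — Angular frequency: ω = 2π·f = 2π·8410 = 5.284e+04 rad/s.
Step 2 — Component impedances:
  R1: Z = R = 28.3 Ω
  R2: Z = R = 12.4 Ω
  C: Z = 1/(jωC) = -j/(ω·C) = 0 - j391.8 Ω
Step 3 — Parallel branch: R2 || C = 1/(1/R2 + 1/C) = 12.39 - j0.392 Ω.
Step 4 — Series with R1: Z_total = R1 + (R2 || C) = 40.69 - j0.392 Ω = 40.69∠-0.6° Ω.
Step 5 — Power factor: PF = cos(φ) = Re(Z)/|Z| = 40.69/40.69 = 1.
Step 6 — Type: Im(Z) = -0.392 ⇒ leading (phase φ = -0.6°).

PF = 1 (leading, φ = -0.6°)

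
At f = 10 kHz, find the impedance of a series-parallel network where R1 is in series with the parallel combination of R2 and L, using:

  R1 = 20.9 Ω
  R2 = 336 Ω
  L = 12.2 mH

Step 1 — Angular frequency: ω = 2π·f = 2π·1e+04 = 6.283e+04 rad/s.
Step 2 — Component impedances:
  R1: Z = R = 20.9 Ω
  R2: Z = R = 336 Ω
  L: Z = jωL = j·6.283e+04·0.0122 = 0 + j766.5 Ω
Step 3 — Parallel branch: R2 || L = 1/(1/R2 + 1/L) = 281.8 + j123.5 Ω.
Step 4 — Series with R1: Z_total = R1 + (R2 || L) = 302.7 + j123.5 Ω = 327∠22.2° Ω.

Z = 302.7 + j123.5 Ω = 327∠22.2° Ω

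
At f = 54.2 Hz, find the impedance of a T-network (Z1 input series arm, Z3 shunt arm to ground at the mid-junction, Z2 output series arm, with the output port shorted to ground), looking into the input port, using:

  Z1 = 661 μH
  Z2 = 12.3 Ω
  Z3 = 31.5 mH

Step 1 — Angular frequency: ω = 2π·f = 2π·54.2 = 340.5 rad/s.
Step 2 — Component impedances:
  Z1: Z = jωL = j·340.5·0.000661 = 0 + j0.2251 Ω
  Z2: Z = R = 12.3 Ω
  Z3: Z = jωL = j·340.5·0.0315 = 0 + j10.73 Ω
Step 3 — With the output port shorted to ground, the output series arm Z2 runs from the junction to ground; the shunt arm Z3 also runs from the junction to ground. They appear in parallel: Z3 || Z2 = 5.314 + j6.093 Ω.
Step 4 — Series with input arm Z1: Z_in = Z1 + (Z3 || Z2) = 5.314 + j6.318 Ω = 8.256∠49.9° Ω.

Z = 5.314 + j6.318 Ω = 8.256∠49.9° Ω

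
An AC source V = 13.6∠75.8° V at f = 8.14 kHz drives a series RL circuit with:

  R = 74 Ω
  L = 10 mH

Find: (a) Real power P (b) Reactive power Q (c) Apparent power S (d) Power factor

Step 1 — Angular frequency: ω = 2π·f = 2π·8140 = 5.115e+04 rad/s.
Step 2 — Component impedances:
  R: Z = R = 74 Ω
  L: Z = jωL = j·5.115e+04·0.01 = 0 + j511.5 Ω
Step 3 — Series combination: Z_total = R + L = 74 + j511.5 Ω = 516.8∠81.8° Ω.
Step 4 — Source phasor: V = 13.6∠75.8° V = 3.336 + j13.18 V.
Step 5 — Current: I = V / Z = 0.02617 - j0.002736 A = 0.02632∠-6.0° A.
Step 6 — Complex power: S = V·I* = 0.05125 + j0.3542 VA.
Step 7 — Real power: P = Re(S) = 0.05125 W.
Step 8 — Reactive power: Q = Im(S) = 0.3542 VAR.
Step 9 — Apparent power: |S| = 0.3579 VA.
Step 10 — Power factor: PF = P/|S| = 0.1432 (lagging).

(a) P = 0.05125 W  (b) Q = 0.3542 VAR  (c) S = 0.3579 VA  (d) PF = 0.1432 (lagging)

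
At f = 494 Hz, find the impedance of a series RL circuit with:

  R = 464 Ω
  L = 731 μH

Step 1 — Angular frequency: ω = 2π·f = 2π·494 = 3104 rad/s.
Step 2 — Component impedances:
  R: Z = R = 464 Ω
  L: Z = jωL = j·3104·0.000731 = 0 + j2.269 Ω
Step 3 — Series combination: Z_total = R + L = 464 + j2.269 Ω = 464∠0.3° Ω.

Z = 464 + j2.269 Ω = 464∠0.3° Ω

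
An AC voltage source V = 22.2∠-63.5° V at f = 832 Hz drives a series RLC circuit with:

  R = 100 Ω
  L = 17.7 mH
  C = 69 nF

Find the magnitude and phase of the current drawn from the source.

Step 1 — Angular frequency: ω = 2π·f = 2π·832 = 5228 rad/s.
Step 2 — Component impedances:
  R: Z = R = 100 Ω
  L: Z = jωL = j·5228·0.0177 = 0 + j92.53 Ω
  C: Z = 1/(jωC) = -j/(ω·C) = 0 - j2772 Ω
Step 3 — Series combination: Z_total = R + L + C = 100 - j2680 Ω = 2682∠-87.9° Ω.
Step 4 — Source phasor: V = 22.2∠-63.5° V = 9.906 - j19.87 V.
Step 5 — Ohm's law: I = V / Z_total = (9.906 - j19.87) / (100 - j2680) = 0.007541 + j0.003415 A.
Step 6 — Convert to polar: |I| = 0.008278 A, ∠I = 24.4°.

I = 0.008278∠24.4° A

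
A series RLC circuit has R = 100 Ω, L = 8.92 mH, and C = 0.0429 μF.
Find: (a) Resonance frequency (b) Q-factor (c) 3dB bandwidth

Step 1 — Resonance: ω₀ = 1/√(LC) = 1/√(0.00892·4.29e-08) = 5.112e+04 rad/s.
Step 2 — f₀ = ω₀/(2π) = 8136 Hz.
Step 3 — Series Q: Q = ω₀L/R = 5.112e+04·0.00892/100 = 4.56.
Step 4 — Bandwidth: Δω = ω₀/Q = 1.121e+04 rad/s; BW = Δω/(2π) = 1784 Hz.

(a) f₀ = 8136 Hz  (b) Q = 4.56  (c) BW = 1784 Hz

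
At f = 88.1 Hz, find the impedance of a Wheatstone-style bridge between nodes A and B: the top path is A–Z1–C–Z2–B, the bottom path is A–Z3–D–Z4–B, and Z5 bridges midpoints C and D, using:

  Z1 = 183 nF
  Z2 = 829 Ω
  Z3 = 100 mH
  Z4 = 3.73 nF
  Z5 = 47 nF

Step 1 — Angular frequency: ω = 2π·f = 2π·88.1 = 553.5 rad/s.
Step 2 — Component impedances:
  Z1: Z = 1/(jωC) = -j/(ω·C) = 0 - j9872 Ω
  Z2: Z = R = 829 Ω
  Z3: Z = jωL = j·553.5·0.1 = 0 + j55.35 Ω
  Z4: Z = 1/(jωC) = -j/(ω·C) = 0 - j4.843e+05 Ω
  Z5: Z = 1/(jωC) = -j/(ω·C) = 0 - j3.844e+04 Ω
Step 3 — Bridge requires nodal analysis (the Z5 bridge couples midpoints C and D, so the two paths cannot be reduced to a simple series/parallel combination). Setting node B to ground and injecting 1 A at node A, the 3-node admittance system at A, C, D solves to V_A = Z_AB = 802.7 - j7728 Ω = 7769∠-84.1° Ω.

Z = 802.7 - j7728 Ω = 7769∠-84.1° Ω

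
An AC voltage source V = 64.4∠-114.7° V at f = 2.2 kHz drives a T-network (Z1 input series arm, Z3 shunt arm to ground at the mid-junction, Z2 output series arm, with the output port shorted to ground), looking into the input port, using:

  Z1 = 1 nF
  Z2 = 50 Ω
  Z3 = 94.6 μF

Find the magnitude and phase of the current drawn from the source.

Step 1 — Angular frequency: ω = 2π·f = 2π·2200 = 1.382e+04 rad/s.
Step 2 — Component impedances:
  Z1: Z = 1/(jωC) = -j/(ω·C) = 0 - j7.234e+04 Ω
  Z2: Z = R = 50 Ω
  Z3: Z = 1/(jωC) = -j/(ω·C) = 0 - j0.7647 Ω
Step 3 — With the output port shorted to ground, the output series arm Z2 runs from the junction to ground; the shunt arm Z3 also runs from the junction to ground. They appear in parallel: Z3 || Z2 = 0.01169 - j0.7645 Ω.
Step 4 — Series with input arm Z1: Z_in = Z1 + (Z3 || Z2) = 0.01169 - j7.234e+04 Ω = 7.234e+04∠-90.0° Ω.
Step 5 — Source phasor: V = 64.4∠-114.7° V = -26.91 - j58.51 V.
Step 6 — Ohm's law: I = V / Z_total = (-26.91 - j58.51) / (0.01169 - j7.234e+04) = 0.0008087 - j0.000372 A.
Step 7 — Convert to polar: |I| = 0.0008902 A, ∠I = -24.7°.

I = 0.0008902∠-24.7° A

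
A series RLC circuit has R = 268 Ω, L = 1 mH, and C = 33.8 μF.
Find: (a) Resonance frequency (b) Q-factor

Step 1 — Resonance condition Im(Z)=0 gives ω₀ = 1/√(LC).
Step 2 — ω₀ = 1/√(0.001·3.38e-05) = 5439 rad/s.
Step 3 — f₀ = ω₀/(2π) = 865.7 Hz.
Step 4 — Series Q: Q = ω₀L/R = 5439·0.001/268 = 0.0203.

(a) f₀ = 865.7 Hz  (b) Q = 0.0203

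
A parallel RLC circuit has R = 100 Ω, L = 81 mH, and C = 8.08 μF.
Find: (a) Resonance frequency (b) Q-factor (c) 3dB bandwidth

Step 1 — Resonance: ω₀ = 1/√(LC) = 1/√(0.081·8.08e-06) = 1236 rad/s.
Step 2 — f₀ = ω₀/(2π) = 196.7 Hz.
Step 3 — Parallel Q: Q = R/(ω₀L) = 100/(1236·0.081) = 0.9988.
Step 4 — Bandwidth: Δω = ω₀/Q = 1238 rad/s; BW = Δω/(2π) = 197 Hz.

(a) f₀ = 196.7 Hz  (b) Q = 0.9988  (c) BW = 197 Hz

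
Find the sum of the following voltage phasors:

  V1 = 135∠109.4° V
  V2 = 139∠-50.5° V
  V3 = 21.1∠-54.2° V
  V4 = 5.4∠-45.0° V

Step 1 — Convert each phasor to rectangular form:
  V1 = 135·(cos(109.4°) + j·sin(109.4°)) = -44.84 + j127.3 V
  V2 = 139·(cos(-50.5°) + j·sin(-50.5°)) = 88.41 - j107.3 V
  V3 = 21.1·(cos(-54.2°) + j·sin(-54.2°)) = 12.34 - j17.11 V
  V4 = 5.4·(cos(-45.0°) + j·sin(-45.0°)) = 3.818 - j3.818 V
Step 2 — Sum components: V_total = 59.73 - j0.8526 V.
Step 3 — Convert to polar: |V_total| = 59.74 V, ∠V_total = -0.8°.

V_total = 59.74∠-0.8° V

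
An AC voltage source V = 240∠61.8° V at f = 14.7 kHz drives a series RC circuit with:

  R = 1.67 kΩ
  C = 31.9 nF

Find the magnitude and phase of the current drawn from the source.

Step 1 — Angular frequency: ω = 2π·f = 2π·1.47e+04 = 9.236e+04 rad/s.
Step 2 — Component impedances:
  R: Z = R = 1670 Ω
  C: Z = 1/(jωC) = -j/(ω·C) = 0 - j339.4 Ω
Step 3 — Series combination: Z_total = R + C = 1670 - j339.4 Ω = 1704∠-11.5° Ω.
Step 4 — Source phasor: V = 240∠61.8° V = 113.4 + j211.5 V.
Step 5 — Ohm's law: I = V / Z_total = (113.4 + j211.5) / (1670 - j339.4) = 0.0405 + j0.1349 A.
Step 6 — Convert to polar: |I| = 0.1408 A, ∠I = 73.3°.

I = 0.1408∠73.3° A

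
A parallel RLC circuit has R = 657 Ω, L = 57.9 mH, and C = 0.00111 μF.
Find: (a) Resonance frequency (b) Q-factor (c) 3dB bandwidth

Step 1 — Resonance: ω₀ = 1/√(LC) = 1/√(0.0579·1.11e-09) = 1.247e+05 rad/s.
Step 2 — f₀ = ω₀/(2π) = 1.985e+04 Hz.
Step 3 — Parallel Q: Q = R/(ω₀L) = 657/(1.247e+05·0.0579) = 0.09097.
Step 4 — Bandwidth: Δω = ω₀/Q = 1.371e+06 rad/s; BW = Δω/(2π) = 2.182e+05 Hz.

(a) f₀ = 1.985e+04 Hz  (b) Q = 0.09097  (c) BW = 2.182e+05 Hz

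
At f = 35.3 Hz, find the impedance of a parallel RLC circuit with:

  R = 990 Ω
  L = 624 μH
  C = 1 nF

Step 1 — Angular frequency: ω = 2π·f = 2π·35.3 = 221.8 rad/s.
Step 2 — Component impedances:
  R: Z = R = 990 Ω
  L: Z = jωL = j·221.8·0.000624 = 0 + j0.1384 Ω
  C: Z = 1/(jωC) = -j/(ω·C) = 0 - j4.509e+06 Ω
Step 3 — Parallel combination: 1/Z_total = 1/R + 1/L + 1/C; Z_total = 1.935e-05 + j0.1384 Ω = 0.1384∠90.0° Ω.

Z = 1.935e-05 + j0.1384 Ω = 0.1384∠90.0° Ω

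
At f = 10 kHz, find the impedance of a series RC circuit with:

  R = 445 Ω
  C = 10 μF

Step 1 — Angular frequency: ω = 2π·f = 2π·1e+04 = 6.283e+04 rad/s.
Step 2 — Component impedances:
  R: Z = R = 445 Ω
  C: Z = 1/(jωC) = -j/(ω·C) = 0 - j1.592 Ω
Step 3 — Series combination: Z_total = R + C = 445 - j1.592 Ω = 445∠-0.2° Ω.

Z = 445 - j1.592 Ω = 445∠-0.2° Ω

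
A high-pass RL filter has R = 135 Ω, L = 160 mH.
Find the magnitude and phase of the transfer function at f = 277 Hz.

Step 1 — Angular frequency: ω = 2π·277 = 1740 rad/s.
Step 2 — Transfer function: H(jω) = jωL/(R + jωL).
Step 3 — Numerator jωL = j·278.5; denominator R + jωL = 135 + j278.5.
Step 4 — H = 0.8097 + j0.3925.
Step 5 — Magnitude: |H| = 0.8998 (-0.9 dB); phase: φ = 25.9°.

|H| = 0.8998 (-0.9 dB), φ = 25.9°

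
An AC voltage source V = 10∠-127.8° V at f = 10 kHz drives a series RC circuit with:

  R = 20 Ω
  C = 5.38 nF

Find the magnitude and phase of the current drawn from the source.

Step 1 — Angular frequency: ω = 2π·f = 2π·1e+04 = 6.283e+04 rad/s.
Step 2 — Component impedances:
  R: Z = R = 20 Ω
  C: Z = 1/(jωC) = -j/(ω·C) = 0 - j2958 Ω
Step 3 — Series combination: Z_total = R + C = 20 - j2958 Ω = 2958∠-89.6° Ω.
Step 4 — Source phasor: V = 10∠-127.8° V = -6.129 - j7.902 V.
Step 5 — Ohm's law: I = V / Z_total = (-6.129 - j7.902) / (20 - j2958) = 0.002657 - j0.00209 A.
Step 6 — Convert to polar: |I| = 0.00338 A, ∠I = -38.2°.

I = 0.00338∠-38.2° A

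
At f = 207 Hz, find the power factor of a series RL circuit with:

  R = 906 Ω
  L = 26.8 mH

Step 1 — Angular frequency: ω = 2π·f = 2π·207 = 1301 rad/s.
Step 2 — Component impedances:
  R: Z = R = 906 Ω
  L: Z = jωL = j·1301·0.0268 = 0 + j34.86 Ω
Step 3 — Series combination: Z_total = R + L = 906 + j34.86 Ω = 906.7∠2.2° Ω.
Step 4 — Power factor: PF = cos(φ) = Re(Z)/|Z| = 906/906.67 = 0.9993.
Step 5 — Type: Im(Z) = 34.86 ⇒ lagging (phase φ = 2.2°).

PF = 0.9993 (lagging, φ = 2.2°)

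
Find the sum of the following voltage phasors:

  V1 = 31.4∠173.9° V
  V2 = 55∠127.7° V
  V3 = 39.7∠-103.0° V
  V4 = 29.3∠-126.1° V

Step 1 — Convert each phasor to rectangular form:
  V1 = 31.4·(cos(173.9°) + j·sin(173.9°)) = -31.22 + j3.337 V
  V2 = 55·(cos(127.7°) + j·sin(127.7°)) = -33.63 + j43.52 V
  V3 = 39.7·(cos(-103.0°) + j·sin(-103.0°)) = -8.931 - j38.68 V
  V4 = 29.3·(cos(-126.1°) + j·sin(-126.1°)) = -17.26 - j23.67 V
Step 2 — Sum components: V_total = -91.05 - j15.5 V.
Step 3 — Convert to polar: |V_total| = 92.36 V, ∠V_total = -170.3°.

V_total = 92.36∠-170.3° V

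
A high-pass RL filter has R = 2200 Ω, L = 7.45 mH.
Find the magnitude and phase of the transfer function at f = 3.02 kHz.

Step 1 — Angular frequency: ω = 2π·3020 = 1.898e+04 rad/s.
Step 2 — Transfer function: H(jω) = jωL/(R + jωL).
Step 3 — Numerator jωL = j·141.4; denominator R + jωL = 2200 + j141.4.
Step 4 — H = 0.004112 + j0.06399.
Step 5 — Magnitude: |H| = 0.06412 (-23.9 dB); phase: φ = 86.3°.

|H| = 0.06412 (-23.9 dB), φ = 86.3°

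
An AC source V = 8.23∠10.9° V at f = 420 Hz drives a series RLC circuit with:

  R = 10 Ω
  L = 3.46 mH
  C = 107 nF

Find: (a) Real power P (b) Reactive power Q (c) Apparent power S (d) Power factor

Step 1 — Angular frequency: ω = 2π·f = 2π·420 = 2639 rad/s.
Step 2 — Component impedances:
  R: Z = R = 10 Ω
  L: Z = jωL = j·2639·0.00346 = 0 + j9.131 Ω
  C: Z = 1/(jωC) = -j/(ω·C) = 0 - j3541 Ω
Step 3 — Series combination: Z_total = R + L + C = 10 - j3532 Ω = 3532∠-89.8° Ω.
Step 4 — Source phasor: V = 8.23∠10.9° V = 8.082 + j1.556 V.
Step 5 — Current: I = V / Z = -0.0004341 + j0.002289 A = 0.00233∠100.7° A.
Step 6 — Complex power: S = V·I* = 5.428e-05 - j0.01917 VA.
Step 7 — Real power: P = Re(S) = 5.428e-05 W.
Step 8 — Reactive power: Q = Im(S) = -0.01917 VAR.
Step 9 — Apparent power: |S| = 0.01917 VA.
Step 10 — Power factor: PF = P/|S| = 0.002831 (leading).

(a) P = 5.428e-05 W  (b) Q = -0.01917 VAR  (c) S = 0.01917 VA  (d) PF = 0.002831 (leading)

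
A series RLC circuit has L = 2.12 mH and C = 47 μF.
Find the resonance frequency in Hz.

Step 1 — Resonance condition Im(Z)=0 gives ω₀ = 1/√(LC).
Step 2 — ω₀ = 1/√(0.00212·4.7e-05) = 3168 rad/s.
Step 3 — f₀ = ω₀/(2π) = 504.2 Hz.

f₀ = 504.2 Hz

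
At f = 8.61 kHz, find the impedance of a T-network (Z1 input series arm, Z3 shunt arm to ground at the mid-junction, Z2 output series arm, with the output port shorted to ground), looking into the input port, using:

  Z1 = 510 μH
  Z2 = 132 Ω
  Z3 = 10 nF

Step 1 — Angular frequency: ω = 2π·f = 2π·8610 = 5.41e+04 rad/s.
Step 2 — Component impedances:
  Z1: Z = jωL = j·5.41e+04·0.00051 = 0 + j27.59 Ω
  Z2: Z = R = 132 Ω
  Z3: Z = 1/(jωC) = -j/(ω·C) = 0 - j1848 Ω
Step 3 — With the output port shorted to ground, the output series arm Z2 runs from the junction to ground; the shunt arm Z3 also runs from the junction to ground. They appear in parallel: Z3 || Z2 = 131.3 - j9.378 Ω.
Step 4 — Series with input arm Z1: Z_in = Z1 + (Z3 || Z2) = 131.3 + j18.21 Ω = 132.6∠7.9° Ω.

Z = 131.3 + j18.21 Ω = 132.6∠7.9° Ω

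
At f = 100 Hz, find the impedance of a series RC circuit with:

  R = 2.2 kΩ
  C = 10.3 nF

Step 1 — Angular frequency: ω = 2π·f = 2π·100 = 628.3 rad/s.
Step 2 — Component impedances:
  R: Z = R = 2200 Ω
  C: Z = 1/(jωC) = -j/(ω·C) = 0 - j1.545e+05 Ω
Step 3 — Series combination: Z_total = R + C = 2200 - j1.545e+05 Ω = 1.545e+05∠-89.2° Ω.

Z = 2200 - j1.545e+05 Ω = 1.545e+05∠-89.2° Ω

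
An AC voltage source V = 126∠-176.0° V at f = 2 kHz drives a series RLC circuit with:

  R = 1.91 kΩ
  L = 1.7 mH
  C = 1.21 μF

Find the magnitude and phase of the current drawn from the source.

Step 1 — Angular frequency: ω = 2π·f = 2π·2000 = 1.257e+04 rad/s.
Step 2 — Component impedances:
  R: Z = R = 1910 Ω
  L: Z = jωL = j·1.257e+04·0.0017 = 0 + j21.36 Ω
  C: Z = 1/(jωC) = -j/(ω·C) = 0 - j65.77 Ω
Step 3 — Series combination: Z_total = R + L + C = 1910 - j44.4 Ω = 1911∠-1.3° Ω.
Step 4 — Source phasor: V = 126∠-176.0° V = -125.7 - j8.789 V.
Step 5 — Ohm's law: I = V / Z_total = (-125.7 - j8.789) / (1910 - j44.4) = -0.06567 - j0.006128 A.
Step 6 — Convert to polar: |I| = 0.06595 A, ∠I = -174.7°.

I = 0.06595∠-174.7° A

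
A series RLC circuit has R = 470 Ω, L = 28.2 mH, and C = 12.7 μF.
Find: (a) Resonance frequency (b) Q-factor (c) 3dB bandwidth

Step 1 — Resonance: ω₀ = 1/√(LC) = 1/√(0.0282·1.27e-05) = 1671 rad/s.
Step 2 — f₀ = ω₀/(2π) = 265.9 Hz.
Step 3 — Series Q: Q = ω₀L/R = 1671·0.0282/470 = 0.1003.
Step 4 — Bandwidth: Δω = ω₀/Q = 1.667e+04 rad/s; BW = Δω/(2π) = 2653 Hz.

(a) f₀ = 265.9 Hz  (b) Q = 0.1003  (c) BW = 2653 Hz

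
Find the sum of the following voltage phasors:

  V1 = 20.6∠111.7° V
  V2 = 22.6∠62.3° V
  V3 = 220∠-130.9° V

Step 1 — Convert each phasor to rectangular form:
  V1 = 20.6·(cos(111.7°) + j·sin(111.7°)) = -7.617 + j19.14 V
  V2 = 22.6·(cos(62.3°) + j·sin(62.3°)) = 10.51 + j20.01 V
  V3 = 220·(cos(-130.9°) + j·sin(-130.9°)) = -144 - j166.3 V
Step 2 — Sum components: V_total = -141.2 - j127.1 V.
Step 3 — Convert to polar: |V_total| = 190 V, ∠V_total = -138.0°.

V_total = 190∠-138.0° V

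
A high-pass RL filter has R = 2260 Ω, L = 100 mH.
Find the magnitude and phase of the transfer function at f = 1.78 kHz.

Step 1 — Angular frequency: ω = 2π·1780 = 1.118e+04 rad/s.
Step 2 — Transfer function: H(jω) = jωL/(R + jωL).
Step 3 — Numerator jωL = j·1118; denominator R + jωL = 2260 + j1118.
Step 4 — H = 0.1967 + j0.3975.
Step 5 — Magnitude: |H| = 0.4435 (-7.1 dB); phase: φ = 63.7°.

|H| = 0.4435 (-7.1 dB), φ = 63.7°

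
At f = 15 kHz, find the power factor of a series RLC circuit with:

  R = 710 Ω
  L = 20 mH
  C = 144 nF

Step 1 — Angular frequency: ω = 2π·f = 2π·1.5e+04 = 9.425e+04 rad/s.
Step 2 — Component impedances:
  R: Z = R = 710 Ω
  L: Z = jωL = j·9.425e+04·0.02 = 0 + j1885 Ω
  C: Z = 1/(jωC) = -j/(ω·C) = 0 - j73.68 Ω
Step 3 — Series combination: Z_total = R + L + C = 710 + j1811 Ω = 1945∠68.6° Ω.
Step 4 — Power factor: PF = cos(φ) = Re(Z)/|Z| = 710/1945 = 0.365.
Step 5 — Type: Im(Z) = 1811 ⇒ lagging (phase φ = 68.6°).

PF = 0.365 (lagging, φ = 68.6°)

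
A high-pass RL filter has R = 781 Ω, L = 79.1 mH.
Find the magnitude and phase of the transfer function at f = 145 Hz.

Step 1 — Angular frequency: ω = 2π·145 = 911.1 rad/s.
Step 2 — Transfer function: H(jω) = jωL/(R + jωL).
Step 3 — Numerator jωL = j·72.06; denominator R + jωL = 781 + j72.06.
Step 4 — H = 0.008442 + j0.09149.
Step 5 — Magnitude: |H| = 0.09188 (-20.7 dB); phase: φ = 84.7°.

|H| = 0.09188 (-20.7 dB), φ = 84.7°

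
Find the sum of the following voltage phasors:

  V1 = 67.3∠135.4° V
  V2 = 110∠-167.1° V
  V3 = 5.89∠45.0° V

Step 1 — Convert each phasor to rectangular form:
  V1 = 67.3·(cos(135.4°) + j·sin(135.4°)) = -47.92 + j47.25 V
  V2 = 110·(cos(-167.1°) + j·sin(-167.1°)) = -107.2 - j24.56 V
  V3 = 5.89·(cos(45.0°) + j·sin(45.0°)) = 4.165 + j4.165 V
Step 2 — Sum components: V_total = -151 + j26.86 V.
Step 3 — Convert to polar: |V_total| = 153.3 V, ∠V_total = 169.9°.

V_total = 153.3∠169.9° V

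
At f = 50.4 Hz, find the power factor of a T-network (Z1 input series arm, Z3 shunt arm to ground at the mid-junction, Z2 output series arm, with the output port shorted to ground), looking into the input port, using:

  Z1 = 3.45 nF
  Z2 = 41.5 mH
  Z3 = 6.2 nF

Step 1 — Angular frequency: ω = 2π·f = 2π·50.4 = 316.7 rad/s.
Step 2 — Component impedances:
  Z1: Z = 1/(jωC) = -j/(ω·C) = 0 - j9.153e+05 Ω
  Z2: Z = jωL = j·316.7·0.0415 = 0 + j13.14 Ω
  Z3: Z = 1/(jωC) = -j/(ω·C) = 0 - j5.093e+05 Ω
Step 3 — With the output port shorted to ground, the output series arm Z2 runs from the junction to ground; the shunt arm Z3 also runs from the junction to ground. They appear in parallel: Z3 || Z2 = 0 + j13.14 Ω.
Step 4 — Series with input arm Z1: Z_in = Z1 + (Z3 || Z2) = 0 - j9.153e+05 Ω = 9.153e+05∠-90.0° Ω.
Step 5 — Power factor: PF = cos(φ) = Re(Z)/|Z| = 0/9.153e+05 = 0.
Step 6 — Type: Im(Z) = -9.153e+05 ⇒ leading (phase φ = -90.0°).

PF = 0 (leading, φ = -90.0°)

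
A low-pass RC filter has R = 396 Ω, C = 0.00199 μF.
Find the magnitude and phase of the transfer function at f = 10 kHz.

Step 1 — Angular frequency: ω = 2π·1e+04 = 6.283e+04 rad/s.
Step 2 — Transfer function: H(jω) = 1/(1 + jωRC).
Step 3 — Denominator: 1 + jωRC = 1 + j·6.283e+04·396·1.99e-09 = 1 + j0.04951.
Step 4 — H = 0.9976 - j0.04939.
Step 5 — Magnitude: |H| = 0.9988 (-0.0 dB); phase: φ = -2.8°.

|H| = 0.9988 (-0.0 dB), φ = -2.8°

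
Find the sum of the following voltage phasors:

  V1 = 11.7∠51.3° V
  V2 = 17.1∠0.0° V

Step 1 — Convert each phasor to rectangular form:
  V1 = 11.7·(cos(51.3°) + j·sin(51.3°)) = 7.315 + j9.131 V
  V2 = 17.1·(cos(0.0°) + j·sin(0.0°)) = 17.1 V
Step 2 — Sum components: V_total = 24.42 + j9.131 V.
Step 3 — Convert to polar: |V_total| = 26.07 V, ∠V_total = 20.5°.

V_total = 26.07∠20.5° V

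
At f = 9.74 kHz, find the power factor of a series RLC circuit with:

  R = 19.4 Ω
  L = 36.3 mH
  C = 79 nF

Step 1 — Angular frequency: ω = 2π·f = 2π·9740 = 6.12e+04 rad/s.
Step 2 — Component impedances:
  R: Z = R = 19.4 Ω
  L: Z = jωL = j·6.12e+04·0.0363 = 0 + j2221 Ω
  C: Z = 1/(jωC) = -j/(ω·C) = 0 - j206.8 Ω
Step 3 — Series combination: Z_total = R + L + C = 19.4 + j2015 Ω = 2015∠89.4° Ω.
Step 4 — Power factor: PF = cos(φ) = Re(Z)/|Z| = 19.4/2014.7 = 0.009629.
Step 5 — Type: Im(Z) = 2015 ⇒ lagging (phase φ = 89.4°).

PF = 0.009629 (lagging, φ = 89.4°)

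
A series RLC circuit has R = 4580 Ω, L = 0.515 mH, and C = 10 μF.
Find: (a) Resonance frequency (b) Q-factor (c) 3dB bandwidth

Step 1 — Resonance: ω₀ = 1/√(LC) = 1/√(0.000515·1e-05) = 1.393e+04 rad/s.
Step 2 — f₀ = ω₀/(2π) = 2218 Hz.
Step 3 — Series Q: Q = ω₀L/R = 1.393e+04·0.000515/4580 = 0.001567.
Step 4 — Bandwidth: Δω = ω₀/Q = 8.893e+06 rad/s; BW = Δω/(2π) = 1.415e+06 Hz.

(a) f₀ = 2218 Hz  (b) Q = 0.001567  (c) BW = 1.415e+06 Hz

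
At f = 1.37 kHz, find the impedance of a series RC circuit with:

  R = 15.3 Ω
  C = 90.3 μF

Step 1 — Angular frequency: ω = 2π·f = 2π·1370 = 8608 rad/s.
Step 2 — Component impedances:
  R: Z = R = 15.3 Ω
  C: Z = 1/(jωC) = -j/(ω·C) = 0 - j1.287 Ω
Step 3 — Series combination: Z_total = R + C = 15.3 - j1.287 Ω = 15.35∠-4.8° Ω.

Z = 15.3 - j1.287 Ω = 15.35∠-4.8° Ω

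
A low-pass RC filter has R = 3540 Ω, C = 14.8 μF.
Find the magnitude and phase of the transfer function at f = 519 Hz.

Step 1 — Angular frequency: ω = 2π·519 = 3261 rad/s.
Step 2 — Transfer function: H(jω) = 1/(1 + jωRC).
Step 3 — Denominator: 1 + jωRC = 1 + j·3261·3540·1.48e-05 = 1 + j170.8.
Step 4 — H = 3.426e-05 - j0.005853.
Step 5 — Magnitude: |H| = 0.005853 (-44.7 dB); phase: φ = -89.7°.

|H| = 0.005853 (-44.7 dB), φ = -89.7°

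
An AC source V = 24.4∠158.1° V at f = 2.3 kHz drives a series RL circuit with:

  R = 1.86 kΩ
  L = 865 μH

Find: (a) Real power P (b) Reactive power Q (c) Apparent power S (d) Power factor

Step 1 — Angular frequency: ω = 2π·f = 2π·2300 = 1.445e+04 rad/s.
Step 2 — Component impedances:
  R: Z = R = 1860 Ω
  L: Z = jωL = j·1.445e+04·0.000865 = 0 + j12.5 Ω
Step 3 — Series combination: Z_total = R + L = 1860 + j12.5 Ω = 1860∠0.4° Ω.
Step 4 — Source phasor: V = 24.4∠158.1° V = -22.64 + j9.101 V.
Step 5 — Current: I = V / Z = -0.01214 + j0.004975 A = 0.01312∠157.7° A.
Step 6 — Complex power: S = V·I* = 0.3201 + j0.002151 VA.
Step 7 — Real power: P = Re(S) = 0.3201 W.
Step 8 — Reactive power: Q = Im(S) = 0.002151 VAR.
Step 9 — Apparent power: |S| = 0.3201 VA.
Step 10 — Power factor: PF = P/|S| = 1 (lagging).

(a) P = 0.3201 W  (b) Q = 0.002151 VAR  (c) S = 0.3201 VA  (d) PF = 1 (lagging)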